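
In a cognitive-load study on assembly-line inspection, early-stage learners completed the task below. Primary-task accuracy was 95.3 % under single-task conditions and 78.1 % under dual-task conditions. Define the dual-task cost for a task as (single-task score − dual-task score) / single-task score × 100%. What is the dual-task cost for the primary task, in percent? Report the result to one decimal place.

18.0

Cost = (95.3 − 78.1) / 95.3 × 100%
     = 17.2000 / 95.3 × 100% = 18.0483%.
≈ 18.0%.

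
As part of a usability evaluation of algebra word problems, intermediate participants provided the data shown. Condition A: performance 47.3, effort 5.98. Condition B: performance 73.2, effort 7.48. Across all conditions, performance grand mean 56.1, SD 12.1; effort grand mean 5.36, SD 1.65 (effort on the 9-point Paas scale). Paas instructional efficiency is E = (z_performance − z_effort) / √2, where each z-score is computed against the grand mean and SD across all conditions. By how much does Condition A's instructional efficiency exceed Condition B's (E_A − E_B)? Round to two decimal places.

-0.87

Condition A: z_P = (47.3 − 56.1)/12.1 = -0.7273; z_E = (5.98 − 5.36)/1.65 = 0.3758; E_A = (-0.7273 − 0.3758)/√2 = -0.7800.
Condition B: z_P = (73.2 − 56.1)/12.1 = 1.4132; z_E = (7.48 − 5.36)/1.65 = 1.2848; E_B = (1.4132 − 1.2848)/√2 = 0.0908.
E_A − E_B = -0.7800 − 0.0908 = -0.8708 ≈ -0.87.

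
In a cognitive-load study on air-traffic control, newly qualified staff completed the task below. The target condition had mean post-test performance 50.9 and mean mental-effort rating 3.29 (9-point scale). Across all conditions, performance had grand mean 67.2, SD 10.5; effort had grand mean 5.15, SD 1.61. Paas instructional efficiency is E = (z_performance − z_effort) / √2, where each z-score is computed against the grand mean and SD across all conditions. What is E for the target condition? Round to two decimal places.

-0.28

z_performance = (50.9 − 67.2) / 10.5 = -16.3000 / 10.5 = -1.5524.
z_effort = (3.29 − 5.15) / 1.61 = -1.8600 / 1.61 = -1.1553.
z_P − z_E = -1.5524 − (-1.1553) = -0.3971.
E = -0.3971 / √2 = -0.3971 / 1.41421 = -0.2808 ≈ -0.28.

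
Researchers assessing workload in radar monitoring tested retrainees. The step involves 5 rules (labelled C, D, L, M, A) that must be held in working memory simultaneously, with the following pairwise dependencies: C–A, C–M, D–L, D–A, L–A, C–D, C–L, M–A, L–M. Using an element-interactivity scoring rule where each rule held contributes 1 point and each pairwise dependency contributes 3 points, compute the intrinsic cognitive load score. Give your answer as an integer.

Count of rules held simultaneously: 5.
Count of pairwise dependencies listed: 9.
Element contribution: 5 × 1 = 5.
Interaction contribution: 9 × 3 = 27.
Intrinsic load = 5 + 27 = 32.

32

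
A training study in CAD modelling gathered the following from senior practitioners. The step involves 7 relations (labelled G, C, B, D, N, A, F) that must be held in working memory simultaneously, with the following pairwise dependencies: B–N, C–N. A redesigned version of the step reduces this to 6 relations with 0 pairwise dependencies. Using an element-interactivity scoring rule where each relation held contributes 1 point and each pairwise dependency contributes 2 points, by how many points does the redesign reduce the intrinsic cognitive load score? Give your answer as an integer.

5

Original: 7 × 1 + 2 × 2 = 7 + 4 = 11.
Redesigned: 6 × 1 + 0 × 2 = 6 + 0 = 6.
Reduction = 11 − 6 = 5.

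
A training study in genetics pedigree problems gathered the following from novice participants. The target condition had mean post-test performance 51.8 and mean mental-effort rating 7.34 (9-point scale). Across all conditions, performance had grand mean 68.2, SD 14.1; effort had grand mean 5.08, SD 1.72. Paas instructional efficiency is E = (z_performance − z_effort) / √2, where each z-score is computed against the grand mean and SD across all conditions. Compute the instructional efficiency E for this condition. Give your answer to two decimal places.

z_performance = (51.8 − 68.2) / 14.1 = -16.4000 / 14.1 = -1.1631.
z_effort = (7.34 − 5.08) / 1.72 = 2.2600 / 1.72 = 1.3140.
z_P − z_E = -1.1631 − 1.3140 = -2.4771.
E = -2.4771 / √2 = -2.4771 / 1.41421 = -1.7516 ≈ -1.75.

-1.75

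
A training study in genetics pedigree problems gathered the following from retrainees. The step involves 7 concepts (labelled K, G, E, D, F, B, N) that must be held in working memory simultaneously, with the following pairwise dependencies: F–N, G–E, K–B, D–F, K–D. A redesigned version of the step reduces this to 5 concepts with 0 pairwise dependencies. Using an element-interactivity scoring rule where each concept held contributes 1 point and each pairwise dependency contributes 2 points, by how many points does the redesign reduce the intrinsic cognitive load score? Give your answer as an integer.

12

Original: 7 × 1 + 5 × 2 = 7 + 10 = 17.
Redesigned: 5 × 1 + 0 × 2 = 5 + 0 = 5.
Reduction = 17 − 5 = 12.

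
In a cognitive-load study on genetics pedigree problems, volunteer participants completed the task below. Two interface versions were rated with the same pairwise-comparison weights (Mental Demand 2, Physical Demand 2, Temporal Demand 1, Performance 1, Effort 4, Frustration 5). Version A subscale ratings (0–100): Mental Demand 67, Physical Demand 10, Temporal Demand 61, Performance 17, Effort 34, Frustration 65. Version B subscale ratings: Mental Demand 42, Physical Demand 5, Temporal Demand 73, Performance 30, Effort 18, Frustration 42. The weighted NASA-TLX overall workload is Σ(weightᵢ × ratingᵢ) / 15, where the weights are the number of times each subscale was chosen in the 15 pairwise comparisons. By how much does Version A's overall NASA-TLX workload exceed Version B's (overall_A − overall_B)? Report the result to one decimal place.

Version A weighted sum = 2·67 + 2·10 + 1·61 + 1·17 + 4·34 + 5·65 = 134 + 20 + 61 + 17 + 136 + 325 = 693; overall_A = 693/15 = 46.2000.
Version B weighted sum = 2·42 + 2·5 + 1·73 + 1·30 + 4·18 + 5·42 = 84 + 10 + 73 + 30 + 72 + 210 = 479; overall_B = 479/15 = 31.9333.
Difference = 46.2000 − 31.9333 = 14.2667 ≈ 14.3.

14.3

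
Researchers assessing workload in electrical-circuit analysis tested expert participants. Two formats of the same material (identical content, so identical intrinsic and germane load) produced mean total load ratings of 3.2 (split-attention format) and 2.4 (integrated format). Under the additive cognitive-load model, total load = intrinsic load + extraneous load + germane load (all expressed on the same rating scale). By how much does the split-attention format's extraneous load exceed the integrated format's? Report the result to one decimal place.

Intrinsic and germane load are equal across formats, so the difference in total load equals the difference in extraneous load.
Extraneous-load difference = 3.2 − 2.4 = 0.8.

0.8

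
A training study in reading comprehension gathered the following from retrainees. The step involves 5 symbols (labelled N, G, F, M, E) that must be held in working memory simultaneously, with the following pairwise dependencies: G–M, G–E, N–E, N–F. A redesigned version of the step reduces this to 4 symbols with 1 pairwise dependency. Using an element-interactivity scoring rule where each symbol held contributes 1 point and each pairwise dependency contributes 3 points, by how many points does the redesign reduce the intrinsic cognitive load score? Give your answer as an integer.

Original: 5 × 1 + 4 × 3 = 5 + 12 = 17.
Redesigned: 4 × 1 + 1 × 3 = 4 + 3 = 7.
Reduction = 17 − 7 = 10.

10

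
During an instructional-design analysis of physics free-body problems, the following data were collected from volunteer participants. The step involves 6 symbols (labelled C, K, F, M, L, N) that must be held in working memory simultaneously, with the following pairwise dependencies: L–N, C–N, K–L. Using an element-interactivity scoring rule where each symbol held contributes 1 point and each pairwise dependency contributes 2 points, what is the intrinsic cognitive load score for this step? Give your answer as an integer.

12

Count of symbols held simultaneously: 6.
Count of pairwise dependencies listed: 3.
Element contribution: 6 × 1 = 6.
Interaction contribution: 3 × 2 = 6.
Intrinsic load = 6 + 6 = 12.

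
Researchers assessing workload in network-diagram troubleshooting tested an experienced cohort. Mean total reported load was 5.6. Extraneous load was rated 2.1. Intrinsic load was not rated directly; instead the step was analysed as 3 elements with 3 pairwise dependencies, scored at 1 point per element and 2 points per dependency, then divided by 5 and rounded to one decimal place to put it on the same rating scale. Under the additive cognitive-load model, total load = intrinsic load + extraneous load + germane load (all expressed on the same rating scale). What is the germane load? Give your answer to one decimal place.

Intrinsic (element-interactivity): (3 × 1 + 3 × 2) / 5 = 9 / 5 = 1.8000 → 1.8.
germane load = total − intrinsic − extraneous
             = 5.6 − 1.8 − 2.1 = 1.7.

1.7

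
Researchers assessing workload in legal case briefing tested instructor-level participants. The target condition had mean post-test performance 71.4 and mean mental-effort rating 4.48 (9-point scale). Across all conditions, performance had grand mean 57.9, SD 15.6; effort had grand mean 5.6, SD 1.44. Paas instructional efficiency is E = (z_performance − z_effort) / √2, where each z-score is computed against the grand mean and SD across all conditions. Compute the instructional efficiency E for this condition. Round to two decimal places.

1.16

z_performance = (71.4 − 57.9) / 15.6 = 13.5000 / 15.6 = 0.8654.
z_effort = (4.48 − 5.6) / 1.44 = -1.1200 / 1.44 = -0.7778.
z_P − z_E = 0.8654 − (-0.7778) = 1.6432.
E = 1.6432 / √2 = 1.6432 / 1.41421 = 1.1619 ≈ 1.16.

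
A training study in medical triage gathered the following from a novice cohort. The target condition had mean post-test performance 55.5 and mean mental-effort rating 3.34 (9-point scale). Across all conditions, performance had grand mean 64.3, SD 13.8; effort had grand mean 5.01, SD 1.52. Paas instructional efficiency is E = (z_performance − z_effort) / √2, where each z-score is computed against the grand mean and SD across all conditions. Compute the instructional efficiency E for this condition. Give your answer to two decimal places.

0.33

z_performance = (55.5 − 64.3) / 13.8 = -8.8000 / 13.8 = -0.6377.
z_effort = (3.34 − 5.01) / 1.52 = -1.6700 / 1.52 = -1.0987.
z_P − z_E = -0.6377 − (-1.0987) = 0.4610.
E = 0.4610 / √2 = 0.4610 / 1.41421 = 0.3260 ≈ 0.33.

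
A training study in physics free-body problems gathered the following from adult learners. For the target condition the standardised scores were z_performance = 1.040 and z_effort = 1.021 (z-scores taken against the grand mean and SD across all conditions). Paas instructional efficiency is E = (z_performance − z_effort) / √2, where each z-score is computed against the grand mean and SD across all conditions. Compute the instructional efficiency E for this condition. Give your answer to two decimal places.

z_P − z_E = 1.040 − 1.021 = 0.0190.
E = 0.0190 / √2 = 0.0190 / 1.41421 = 0.0134 ≈ 0.01.

0.01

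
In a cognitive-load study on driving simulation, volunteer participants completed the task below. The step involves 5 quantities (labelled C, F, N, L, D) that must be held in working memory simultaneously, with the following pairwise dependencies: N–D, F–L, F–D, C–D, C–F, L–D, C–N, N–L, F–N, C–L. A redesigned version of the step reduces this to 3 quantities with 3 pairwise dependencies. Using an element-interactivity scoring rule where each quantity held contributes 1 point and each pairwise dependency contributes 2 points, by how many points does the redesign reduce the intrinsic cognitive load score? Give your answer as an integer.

Original: 5 × 1 + 10 × 2 = 5 + 20 = 25.
Redesigned: 3 × 1 + 3 × 2 = 3 + 6 = 9.
Reduction = 25 − 9 = 16.

16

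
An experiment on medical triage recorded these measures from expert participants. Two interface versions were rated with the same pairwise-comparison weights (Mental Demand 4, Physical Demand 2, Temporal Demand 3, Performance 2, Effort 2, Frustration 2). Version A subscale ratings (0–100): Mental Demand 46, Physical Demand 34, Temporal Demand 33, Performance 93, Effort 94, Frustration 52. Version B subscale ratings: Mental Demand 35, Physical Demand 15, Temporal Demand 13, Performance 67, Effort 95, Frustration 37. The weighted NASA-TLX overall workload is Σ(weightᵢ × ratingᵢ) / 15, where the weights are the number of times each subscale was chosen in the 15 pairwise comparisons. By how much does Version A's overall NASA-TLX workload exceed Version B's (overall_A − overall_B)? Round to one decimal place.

14.8

Version A weighted sum = 4·46 + 2·34 + 3·33 + 2·93 + 2·94 + 2·52 = 184 + 68 + 99 + 186 + 188 + 104 = 829; overall_A = 829/15 = 55.2667.
Version B weighted sum = 4·35 + 2·15 + 3·13 + 2·67 + 2·95 + 2·37 = 140 + 30 + 39 + 134 + 190 + 74 = 607; overall_B = 607/15 = 40.4667.
Difference = 55.2667 − 40.4667 = 14.8000 ≈ 14.8.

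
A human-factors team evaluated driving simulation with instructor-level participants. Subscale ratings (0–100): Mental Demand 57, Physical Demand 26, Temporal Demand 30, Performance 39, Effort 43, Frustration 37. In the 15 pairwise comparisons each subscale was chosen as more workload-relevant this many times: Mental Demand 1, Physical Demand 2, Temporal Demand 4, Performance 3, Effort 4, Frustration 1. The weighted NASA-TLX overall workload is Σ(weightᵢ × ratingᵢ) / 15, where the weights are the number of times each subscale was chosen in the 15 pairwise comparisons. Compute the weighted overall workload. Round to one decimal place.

37.0

The tallies are the weights (they sum to 15).
Weighted sum = 1·57 + 2·26 + 4·30 + 3·39 + 4·43 + 1·37
            = 57 + 52 + 120 + 117 + 172 + 37 = 555.
Overall workload = 555 / 15 = 37.0000 ≈ 37.0.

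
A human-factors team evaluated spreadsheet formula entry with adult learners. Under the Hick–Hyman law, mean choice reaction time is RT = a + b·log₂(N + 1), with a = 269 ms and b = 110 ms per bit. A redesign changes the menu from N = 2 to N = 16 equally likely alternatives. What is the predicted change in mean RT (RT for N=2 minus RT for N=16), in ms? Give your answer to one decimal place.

-275.3

RT(2) = 269 + 110·log₂(3) = 269 + 110·1.5850 = 443.3500 ms.
RT(16) = 269 + 110·log₂(17) = 269 + 110·4.0875 = 718.6250 ms.
Difference = 443.3500 − 718.6250 = -275.2750 ≈ -275.3 ms.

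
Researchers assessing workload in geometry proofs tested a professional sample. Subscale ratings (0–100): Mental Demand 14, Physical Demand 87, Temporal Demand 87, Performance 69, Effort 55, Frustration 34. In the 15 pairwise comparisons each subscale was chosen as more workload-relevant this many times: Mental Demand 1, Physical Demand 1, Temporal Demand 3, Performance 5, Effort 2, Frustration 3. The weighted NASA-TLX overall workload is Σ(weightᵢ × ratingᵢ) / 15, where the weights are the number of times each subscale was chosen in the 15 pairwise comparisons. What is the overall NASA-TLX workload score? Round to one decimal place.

The tallies are the weights (they sum to 15).
Weighted sum = 1·14 + 1·87 + 3·87 + 5·69 + 2·55 + 3·34
            = 14 + 87 + 261 + 345 + 110 + 102 = 919.
Overall workload = 919 / 15 = 61.2667 ≈ 61.3.

61.3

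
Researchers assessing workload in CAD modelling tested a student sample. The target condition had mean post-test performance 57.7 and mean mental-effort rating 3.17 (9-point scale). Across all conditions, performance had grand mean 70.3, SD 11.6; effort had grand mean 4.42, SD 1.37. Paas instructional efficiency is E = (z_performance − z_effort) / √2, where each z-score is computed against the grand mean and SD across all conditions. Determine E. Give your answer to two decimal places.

z_performance = (57.7 − 70.3) / 11.6 = -12.6000 / 11.6 = -1.0862.
z_effort = (3.17 − 4.42) / 1.37 = -1.2500 / 1.37 = -0.9124.
z_P − z_E = -1.0862 − (-0.9124) = -0.1738.
E = -0.1738 / √2 = -0.1738 / 1.41421 = -0.1229 ≈ -0.12.

-0.12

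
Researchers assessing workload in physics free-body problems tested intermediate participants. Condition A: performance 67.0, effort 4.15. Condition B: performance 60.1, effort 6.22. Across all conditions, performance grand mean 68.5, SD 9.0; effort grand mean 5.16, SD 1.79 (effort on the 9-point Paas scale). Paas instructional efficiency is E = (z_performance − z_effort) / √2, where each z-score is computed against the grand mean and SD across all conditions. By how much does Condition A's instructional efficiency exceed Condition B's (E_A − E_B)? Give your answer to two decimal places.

1.36

Condition A: z_P = (67.0 − 68.5)/9.0 = -0.1667; z_E = (4.15 − 5.16)/1.79 = -0.5642; E_A = (-0.1667 − (-0.5642))/√2 = 0.2811.
Condition B: z_P = (60.1 − 68.5)/9.0 = -0.9333; z_E = (6.22 − 5.16)/1.79 = 0.5922; E_B = (-0.9333 − 0.5922)/√2 = -1.0787.
E_A − E_B = 0.2811 − (-1.0787) = 1.3598 ≈ 1.36.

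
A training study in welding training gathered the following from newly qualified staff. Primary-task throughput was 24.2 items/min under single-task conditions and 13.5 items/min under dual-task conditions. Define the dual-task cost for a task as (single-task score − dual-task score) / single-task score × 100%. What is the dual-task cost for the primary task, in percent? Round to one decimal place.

44.2

Cost = (24.2 − 13.5) / 24.2 × 100%
     = 10.7000 / 24.2 × 100% = 44.2149%.
≈ 44.2%.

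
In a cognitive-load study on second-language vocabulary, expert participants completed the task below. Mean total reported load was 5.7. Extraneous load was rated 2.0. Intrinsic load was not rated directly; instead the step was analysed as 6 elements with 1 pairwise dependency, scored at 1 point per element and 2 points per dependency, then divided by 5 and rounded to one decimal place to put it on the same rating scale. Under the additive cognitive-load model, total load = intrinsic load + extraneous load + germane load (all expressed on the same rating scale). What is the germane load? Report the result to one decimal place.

Intrinsic (element-interactivity): (6 × 1 + 1 × 2) / 5 = 8 / 5 = 1.6000 → 1.6.
germane load = total − intrinsic − extraneous
             = 5.7 − 1.6 − 2.0 = 2.1.

2.1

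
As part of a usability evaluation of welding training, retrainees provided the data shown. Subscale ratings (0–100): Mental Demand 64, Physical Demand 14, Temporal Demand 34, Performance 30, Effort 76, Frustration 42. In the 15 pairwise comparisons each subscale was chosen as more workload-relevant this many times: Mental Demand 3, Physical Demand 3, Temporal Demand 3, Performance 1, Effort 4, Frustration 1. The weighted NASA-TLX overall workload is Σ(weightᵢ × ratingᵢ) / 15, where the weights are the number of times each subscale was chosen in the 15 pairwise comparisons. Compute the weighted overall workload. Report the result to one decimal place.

The tallies are the weights (they sum to 15).
Weighted sum = 3·64 + 3·14 + 3·34 + 1·30 + 4·76 + 1·42
            = 192 + 42 + 102 + 30 + 304 + 42 = 712.
Overall workload = 712 / 15 = 47.4667 ≈ 47.5.

47.5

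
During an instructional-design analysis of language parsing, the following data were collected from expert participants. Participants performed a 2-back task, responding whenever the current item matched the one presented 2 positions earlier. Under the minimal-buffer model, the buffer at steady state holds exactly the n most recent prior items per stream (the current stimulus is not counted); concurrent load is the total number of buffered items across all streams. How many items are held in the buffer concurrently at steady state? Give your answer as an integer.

The buffer holds the 2 most recent prior items.
Steady-state concurrent load = 2 items.

2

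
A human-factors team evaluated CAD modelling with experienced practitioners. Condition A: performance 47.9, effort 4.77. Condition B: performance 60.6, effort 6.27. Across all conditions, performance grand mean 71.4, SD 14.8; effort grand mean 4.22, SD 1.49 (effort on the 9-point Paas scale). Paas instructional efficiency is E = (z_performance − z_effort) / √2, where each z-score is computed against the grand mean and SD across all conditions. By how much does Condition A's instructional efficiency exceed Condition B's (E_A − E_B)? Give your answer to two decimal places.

0.11

Condition A: z_P = (47.9 − 71.4)/14.8 = -1.5878; z_E = (4.77 − 4.22)/1.49 = 0.3691; E_A = (-1.5878 − 0.3691)/√2 = -1.3837.
Condition B: z_P = (60.6 − 71.4)/14.8 = -0.7297; z_E = (6.27 − 4.22)/1.49 = 1.3758; E_B = (-0.7297 − 1.3758)/√2 = -1.4888.
E_A − E_B = -1.3837 − (-1.4888) = 0.1051 ≈ 0.11.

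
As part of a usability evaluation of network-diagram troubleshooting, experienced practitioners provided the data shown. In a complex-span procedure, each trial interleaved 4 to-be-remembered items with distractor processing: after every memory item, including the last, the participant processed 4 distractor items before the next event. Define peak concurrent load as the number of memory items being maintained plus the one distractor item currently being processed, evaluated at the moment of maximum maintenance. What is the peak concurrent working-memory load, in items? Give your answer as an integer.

Maintenance is greatest during the distractor(s) after memory item 4: all 4 memory items are being held.
One distractor item is concurrently being processed.
Peak concurrent load = 4 + 1 = 5 items.

5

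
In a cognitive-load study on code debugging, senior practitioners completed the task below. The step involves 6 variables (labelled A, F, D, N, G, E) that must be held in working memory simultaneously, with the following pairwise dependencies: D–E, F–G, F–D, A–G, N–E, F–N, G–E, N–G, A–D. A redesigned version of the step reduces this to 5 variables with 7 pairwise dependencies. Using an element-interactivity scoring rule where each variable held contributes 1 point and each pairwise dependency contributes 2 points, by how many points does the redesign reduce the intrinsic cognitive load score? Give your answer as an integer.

5

Original: 6 × 1 + 9 × 2 = 6 + 18 = 24.
Redesigned: 5 × 1 + 7 × 2 = 5 + 14 = 19.
Reduction = 24 − 19 = 5.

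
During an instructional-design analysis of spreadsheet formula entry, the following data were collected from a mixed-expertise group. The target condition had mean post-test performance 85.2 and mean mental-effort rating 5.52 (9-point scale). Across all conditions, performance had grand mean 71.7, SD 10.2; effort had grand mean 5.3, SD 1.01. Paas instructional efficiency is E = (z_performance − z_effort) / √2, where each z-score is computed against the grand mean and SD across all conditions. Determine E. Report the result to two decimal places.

z_performance = (85.2 − 71.7) / 10.2 = 13.5000 / 10.2 = 1.3235.
z_effort = (5.52 − 5.3) / 1.01 = 0.2200 / 1.01 = 0.2178.
z_P − z_E = 1.3235 − 0.2178 = 1.1057.
E = 1.1057 / √2 = 1.1057 / 1.41421 = 0.7818 ≈ 0.78.

0.78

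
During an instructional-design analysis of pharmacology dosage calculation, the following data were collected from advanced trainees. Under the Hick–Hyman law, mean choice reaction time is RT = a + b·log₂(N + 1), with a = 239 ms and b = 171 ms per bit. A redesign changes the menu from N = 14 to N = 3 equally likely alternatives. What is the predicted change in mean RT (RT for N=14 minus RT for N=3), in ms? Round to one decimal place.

RT(14) = 239 + 171·log₂(15) = 239 + 171·3.9069 = 907.0799 ms.
RT(3) = 239 + 171·log₂(4) = 239 + 171·2.0000 = 581.0000 ms.
Difference = 907.0799 − 581.0000 = 326.0799 ≈ 326.1 ms.

326.1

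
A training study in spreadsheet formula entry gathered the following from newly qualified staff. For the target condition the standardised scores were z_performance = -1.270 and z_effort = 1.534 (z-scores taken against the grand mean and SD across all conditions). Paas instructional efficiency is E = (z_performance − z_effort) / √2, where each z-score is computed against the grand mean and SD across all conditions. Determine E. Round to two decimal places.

-1.98

z_P − z_E = -1.270 − 1.534 = -2.8040.
E = -2.8040 / √2 = -2.8040 / 1.41421 = -1.9827 ≈ -1.98.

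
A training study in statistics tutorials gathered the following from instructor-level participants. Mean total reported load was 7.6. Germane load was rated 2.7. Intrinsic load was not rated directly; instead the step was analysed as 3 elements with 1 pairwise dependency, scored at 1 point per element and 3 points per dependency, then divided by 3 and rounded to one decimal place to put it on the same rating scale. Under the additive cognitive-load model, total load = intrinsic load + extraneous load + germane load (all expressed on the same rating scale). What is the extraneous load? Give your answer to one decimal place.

2.9

Intrinsic (element-interactivity): (3 × 1 + 1 × 3) / 3 = 6 / 3 = 2.0000 → 2.0.
extraneous load = total − intrinsic − germane
             = 7.6 − 2.0 − 2.7 = 2.9.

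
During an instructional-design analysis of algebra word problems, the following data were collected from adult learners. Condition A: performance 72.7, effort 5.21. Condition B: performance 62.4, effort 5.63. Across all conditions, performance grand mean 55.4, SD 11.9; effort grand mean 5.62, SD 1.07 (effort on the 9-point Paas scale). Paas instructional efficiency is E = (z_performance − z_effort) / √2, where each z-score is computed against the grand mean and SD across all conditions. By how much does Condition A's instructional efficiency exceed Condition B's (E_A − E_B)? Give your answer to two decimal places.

0.89

Condition A: z_P = (72.7 − 55.4)/11.9 = 1.4538; z_E = (5.21 − 5.62)/1.07 = -0.3832; E_A = (1.4538 − (-0.3832))/√2 = 1.2990.
Condition B: z_P = (62.4 − 55.4)/11.9 = 0.5882; z_E = (5.63 − 5.62)/1.07 = 0.0093; E_B = (0.5882 − 0.0093)/√2 = 0.4093.
E_A − E_B = 1.2990 − 0.4093 = 0.8897 ≈ 0.89.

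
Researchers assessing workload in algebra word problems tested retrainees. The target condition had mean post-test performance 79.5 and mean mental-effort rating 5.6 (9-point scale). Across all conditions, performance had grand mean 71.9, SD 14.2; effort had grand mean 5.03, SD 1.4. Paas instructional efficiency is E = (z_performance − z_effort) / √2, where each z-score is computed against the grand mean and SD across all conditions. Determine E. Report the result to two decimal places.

0.09

z_performance = (79.5 − 71.9) / 14.2 = 7.6000 / 14.2 = 0.5352.
z_effort = (5.6 − 5.03) / 1.4 = 0.5700 / 1.4 = 0.4071.
z_P − z_E = 0.5352 − 0.4071 = 0.1281.
E = 0.1281 / √2 = 0.1281 / 1.41421 = 0.0906 ≈ 0.09.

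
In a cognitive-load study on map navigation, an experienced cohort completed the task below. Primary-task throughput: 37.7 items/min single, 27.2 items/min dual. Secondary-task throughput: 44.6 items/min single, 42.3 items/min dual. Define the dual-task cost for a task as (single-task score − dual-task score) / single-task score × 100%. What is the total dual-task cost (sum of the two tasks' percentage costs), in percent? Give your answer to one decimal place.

Primary cost = (37.7 − 27.2) / 37.7 × 100% = 27.8515%.
Secondary cost = (44.6 − 42.3) / 44.6 × 100% = 5.1570%.
Total = 27.8515% + 5.1570% = 33.0085% ≈ 33.0%.

33.0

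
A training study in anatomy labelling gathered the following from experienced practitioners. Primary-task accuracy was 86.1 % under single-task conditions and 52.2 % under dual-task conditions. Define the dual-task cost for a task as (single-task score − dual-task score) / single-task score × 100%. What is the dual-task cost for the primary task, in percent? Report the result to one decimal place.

Cost = (86.1 − 52.2) / 86.1 × 100%
     = 33.9000 / 86.1 × 100% = 39.3728%.
≈ 39.4%.

39.4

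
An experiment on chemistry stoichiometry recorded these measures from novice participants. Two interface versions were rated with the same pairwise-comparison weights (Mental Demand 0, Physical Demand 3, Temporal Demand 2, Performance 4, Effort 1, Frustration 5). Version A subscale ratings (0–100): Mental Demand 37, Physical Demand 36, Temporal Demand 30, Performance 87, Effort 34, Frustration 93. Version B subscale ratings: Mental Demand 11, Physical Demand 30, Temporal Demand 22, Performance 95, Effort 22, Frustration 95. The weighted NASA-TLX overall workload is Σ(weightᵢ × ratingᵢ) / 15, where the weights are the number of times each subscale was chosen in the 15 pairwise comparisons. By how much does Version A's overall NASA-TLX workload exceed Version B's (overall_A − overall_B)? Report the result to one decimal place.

Version A weighted sum = 0·37 + 3·36 + 2·30 + 4·87 + 1·34 + 5·93 = 0 + 108 + 60 + 348 + 34 + 465 = 1015; overall_A = 1015/15 = 67.6667.
Version B weighted sum = 0·11 + 3·30 + 2·22 + 4·95 + 1·22 + 5·95 = 0 + 90 + 44 + 380 + 22 + 475 = 1011; overall_B = 1011/15 = 67.4000.
Difference = 67.6667 − 67.4000 = 0.2667 ≈ 0.3.

0.3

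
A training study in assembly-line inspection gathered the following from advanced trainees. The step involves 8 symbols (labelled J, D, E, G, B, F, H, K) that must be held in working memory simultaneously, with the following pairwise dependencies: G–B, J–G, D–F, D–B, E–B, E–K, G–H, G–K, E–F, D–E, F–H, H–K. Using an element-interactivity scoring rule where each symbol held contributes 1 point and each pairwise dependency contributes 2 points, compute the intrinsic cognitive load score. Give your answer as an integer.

32

Count of symbols held simultaneously: 8.
Count of pairwise dependencies listed: 12.
Element contribution: 8 × 1 = 8.
Interaction contribution: 12 × 2 = 24.
Intrinsic load = 8 + 24 = 32.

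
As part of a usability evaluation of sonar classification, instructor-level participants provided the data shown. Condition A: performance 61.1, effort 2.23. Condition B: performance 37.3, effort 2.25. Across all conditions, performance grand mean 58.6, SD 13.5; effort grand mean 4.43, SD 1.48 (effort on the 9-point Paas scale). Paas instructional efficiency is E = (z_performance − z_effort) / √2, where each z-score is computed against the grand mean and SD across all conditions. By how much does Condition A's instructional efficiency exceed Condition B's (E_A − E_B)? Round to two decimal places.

Condition A: z_P = (61.1 − 58.6)/13.5 = 0.1852; z_E = (2.23 − 4.43)/1.48 = -1.4865; E_A = (0.1852 − (-1.4865))/√2 = 1.1821.
Condition B: z_P = (37.3 − 58.6)/13.5 = -1.5778; z_E = (2.25 − 4.43)/1.48 = -1.4730; E_B = (-1.5778 − (-1.4730))/√2 = -0.0741.
E_A − E_B = 1.1821 − (-0.0741) = 1.2562 ≈ 1.26.

1.26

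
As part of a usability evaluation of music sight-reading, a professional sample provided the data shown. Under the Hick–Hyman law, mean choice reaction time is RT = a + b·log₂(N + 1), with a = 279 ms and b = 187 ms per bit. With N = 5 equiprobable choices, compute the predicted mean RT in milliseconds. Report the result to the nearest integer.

762

log₂(5 + 1) = log₂(6) = 2.5850.
RT = 279 + 187 × 2.5850 = 279 + 483.3950 = 762.3950 ms.
≈ 762 ms.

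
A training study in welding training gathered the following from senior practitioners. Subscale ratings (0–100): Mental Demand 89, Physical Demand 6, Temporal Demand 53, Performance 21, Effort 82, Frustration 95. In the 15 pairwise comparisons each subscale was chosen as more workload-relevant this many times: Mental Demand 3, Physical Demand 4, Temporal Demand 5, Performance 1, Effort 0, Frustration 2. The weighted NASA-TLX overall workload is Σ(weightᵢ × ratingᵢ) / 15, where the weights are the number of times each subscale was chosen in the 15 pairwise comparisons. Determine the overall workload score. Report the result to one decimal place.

The tallies are the weights (they sum to 15).
Weighted sum = 3·89 + 4·6 + 5·53 + 1·21 + 0·82 + 2·95
            = 267 + 24 + 265 + 21 + 0 + 190 = 767.
Overall workload = 767 / 15 = 51.1333 ≈ 51.1.

51.1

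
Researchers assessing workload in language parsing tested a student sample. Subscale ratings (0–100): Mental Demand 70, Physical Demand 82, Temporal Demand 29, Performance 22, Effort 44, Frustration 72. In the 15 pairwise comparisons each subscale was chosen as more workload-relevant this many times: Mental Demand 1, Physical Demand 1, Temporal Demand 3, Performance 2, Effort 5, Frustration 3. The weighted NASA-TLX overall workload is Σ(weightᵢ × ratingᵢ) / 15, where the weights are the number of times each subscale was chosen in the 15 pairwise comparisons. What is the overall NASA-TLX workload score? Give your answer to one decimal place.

47.9

The tallies are the weights (they sum to 15).
Weighted sum = 1·70 + 1·82 + 3·29 + 2·22 + 5·44 + 3·72
            = 70 + 82 + 87 + 44 + 220 + 216 = 719.
Overall workload = 719 / 15 = 47.9333 ≈ 47.9.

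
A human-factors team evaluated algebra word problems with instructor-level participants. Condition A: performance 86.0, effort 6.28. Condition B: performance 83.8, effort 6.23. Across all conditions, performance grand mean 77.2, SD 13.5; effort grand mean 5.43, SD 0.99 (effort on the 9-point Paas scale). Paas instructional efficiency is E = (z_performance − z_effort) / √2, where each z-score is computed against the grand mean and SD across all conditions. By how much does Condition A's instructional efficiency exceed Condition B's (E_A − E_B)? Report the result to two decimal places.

Condition A: z_P = (86.0 − 77.2)/13.5 = 0.6519; z_E = (6.28 − 5.43)/0.99 = 0.8586; E_A = (0.6519 − 0.8586)/√2 = -0.1462.
Condition B: z_P = (83.8 − 77.2)/13.5 = 0.4889; z_E = (6.23 − 5.43)/0.99 = 0.8081; E_B = (0.4889 − 0.8081)/√2 = -0.2257.
E_A − E_B = -0.1462 − (-0.2257) = 0.0795 ≈ 0.08.

0.08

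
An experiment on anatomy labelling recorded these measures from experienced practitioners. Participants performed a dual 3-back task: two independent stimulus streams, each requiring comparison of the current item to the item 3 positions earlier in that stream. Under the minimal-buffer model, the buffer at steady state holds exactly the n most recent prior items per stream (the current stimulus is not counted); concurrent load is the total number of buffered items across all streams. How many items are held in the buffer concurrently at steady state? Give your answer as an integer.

Each stream's buffer holds its 3 most recent prior items.
Two independent streams: 2 × 3 = 6 buffered items at steady state.

6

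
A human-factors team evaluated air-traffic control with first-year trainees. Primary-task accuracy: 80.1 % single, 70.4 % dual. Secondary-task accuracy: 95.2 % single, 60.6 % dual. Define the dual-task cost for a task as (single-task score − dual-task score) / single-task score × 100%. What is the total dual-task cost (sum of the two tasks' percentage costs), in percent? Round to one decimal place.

Primary cost = (80.1 − 70.4) / 80.1 × 100% = 12.1099%.
Secondary cost = (95.2 − 60.6) / 95.2 × 100% = 36.3445%.
Total = 12.1099% + 36.3445% = 48.4544% ≈ 48.5%.

48.5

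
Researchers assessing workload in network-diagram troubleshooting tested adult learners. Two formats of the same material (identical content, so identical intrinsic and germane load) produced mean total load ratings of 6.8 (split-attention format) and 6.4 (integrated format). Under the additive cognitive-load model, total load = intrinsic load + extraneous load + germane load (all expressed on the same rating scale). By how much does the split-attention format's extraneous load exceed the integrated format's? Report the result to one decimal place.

Intrinsic and germane load are equal across formats, so the difference in total load equals the difference in extraneous load.
Extraneous-load difference = 6.8 − 6.4 = 0.4.

0.4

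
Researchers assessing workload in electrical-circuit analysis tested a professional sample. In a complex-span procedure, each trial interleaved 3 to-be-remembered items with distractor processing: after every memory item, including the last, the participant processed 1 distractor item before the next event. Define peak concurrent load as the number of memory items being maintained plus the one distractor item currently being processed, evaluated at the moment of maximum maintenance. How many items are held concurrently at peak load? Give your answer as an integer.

Maintenance is greatest during the distractor(s) after memory item 3: all 3 memory items are being held.
One distractor item is concurrently being processed.
Peak concurrent load = 3 + 1 = 4 items.

4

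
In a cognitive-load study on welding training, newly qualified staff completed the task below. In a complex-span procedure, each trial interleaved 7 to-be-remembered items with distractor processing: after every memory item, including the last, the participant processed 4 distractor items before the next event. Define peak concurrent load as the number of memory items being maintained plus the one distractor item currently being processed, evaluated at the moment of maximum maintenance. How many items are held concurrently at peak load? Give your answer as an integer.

8

Maintenance is greatest during the distractor(s) after memory item 7: all 7 memory items are being held.
One distractor item is concurrently being processed.
Peak concurrent load = 7 + 1 = 8 items.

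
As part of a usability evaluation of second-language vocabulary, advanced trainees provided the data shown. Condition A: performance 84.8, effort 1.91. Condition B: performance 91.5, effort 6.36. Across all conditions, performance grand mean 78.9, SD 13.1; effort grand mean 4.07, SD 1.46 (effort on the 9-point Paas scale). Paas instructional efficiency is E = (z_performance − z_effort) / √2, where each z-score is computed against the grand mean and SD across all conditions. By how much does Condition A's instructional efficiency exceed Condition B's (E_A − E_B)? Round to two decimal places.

Condition A: z_P = (84.8 − 78.9)/13.1 = 0.4504; z_E = (1.91 − 4.07)/1.46 = -1.4795; E_A = (0.4504 − (-1.4795))/√2 = 1.3646.
Condition B: z_P = (91.5 − 78.9)/13.1 = 0.9618; z_E = (6.36 − 4.07)/1.46 = 1.5685; E_B = (0.9618 − 1.5685)/√2 = -0.4290.
E_A − E_B = 1.3646 − (-0.4290) = 1.7936 ≈ 1.79.

1.79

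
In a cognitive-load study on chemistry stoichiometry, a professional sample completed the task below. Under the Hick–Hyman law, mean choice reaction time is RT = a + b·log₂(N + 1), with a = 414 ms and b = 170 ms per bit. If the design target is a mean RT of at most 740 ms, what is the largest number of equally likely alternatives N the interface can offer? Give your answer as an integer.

2

Set 414 + 170·log₂(N + 1) ≤ 740.
log₂(N + 1) ≤ (740 − 414) / 170 = 1.9176.
N + 1 ≤ 2^1.9176 = 3.7779.
N ≤ 2.7779, so the largest integer N is 2.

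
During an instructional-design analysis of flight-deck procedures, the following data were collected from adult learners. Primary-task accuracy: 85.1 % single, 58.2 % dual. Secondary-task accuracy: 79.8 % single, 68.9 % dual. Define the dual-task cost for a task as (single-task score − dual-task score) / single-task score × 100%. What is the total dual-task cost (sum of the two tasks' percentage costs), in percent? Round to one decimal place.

45.3

Primary cost = (85.1 − 58.2) / 85.1 × 100% = 31.6099%.
Secondary cost = (79.8 − 68.9) / 79.8 × 100% = 13.6591%.
Total = 31.6099% + 13.6591% = 45.2690% ≈ 45.3%.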